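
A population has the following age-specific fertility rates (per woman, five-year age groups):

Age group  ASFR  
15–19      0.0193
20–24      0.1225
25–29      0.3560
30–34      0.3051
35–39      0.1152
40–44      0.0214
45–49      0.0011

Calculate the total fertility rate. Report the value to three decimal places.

Sum of ASFRs = 0.0193 + 0.1225 + 0.3560 + 0.3051 + 0.1152 + 0.0214 + 0.0011 = 0.9406
TFR = 5 × 0.9406 = 4.703

4.703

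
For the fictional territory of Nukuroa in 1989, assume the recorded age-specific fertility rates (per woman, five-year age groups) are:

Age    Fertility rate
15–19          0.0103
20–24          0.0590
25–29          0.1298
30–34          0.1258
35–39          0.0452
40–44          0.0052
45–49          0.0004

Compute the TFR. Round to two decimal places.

1.88

Sum of ASFRs = 0.0103 + 0.0590 + 0.1298 + 0.1258 + 0.0452 + 0.0052 + 0.0004 = 0.3757
TFR = 5 × 0.3757 = 1.8785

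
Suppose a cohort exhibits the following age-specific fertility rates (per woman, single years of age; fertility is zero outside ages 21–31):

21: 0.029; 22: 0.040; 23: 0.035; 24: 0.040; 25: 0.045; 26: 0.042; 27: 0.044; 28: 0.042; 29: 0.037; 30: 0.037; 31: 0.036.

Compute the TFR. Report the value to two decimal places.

Sum of ASFRs = 0.029 + 0.040 + 0.035 + 0.040 + 0.045 + 0.042 + 0.044 + 0.042 + 0.037 + 0.037 + 0.036 = 0.427
TFR = 0.427

0.43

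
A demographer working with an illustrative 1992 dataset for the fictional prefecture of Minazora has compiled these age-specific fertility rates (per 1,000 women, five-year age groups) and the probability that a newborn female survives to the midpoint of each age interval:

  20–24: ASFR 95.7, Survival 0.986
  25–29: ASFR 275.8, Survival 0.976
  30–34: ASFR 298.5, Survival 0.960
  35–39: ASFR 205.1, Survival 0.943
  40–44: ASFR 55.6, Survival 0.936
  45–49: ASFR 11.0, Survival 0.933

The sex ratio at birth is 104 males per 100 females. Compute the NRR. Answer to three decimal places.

2.220

Proportion female at birth = 100 / (100 + 104) = 0.49020.
Each age group contributes 5 × ASFR × survival:
  20–24: 5 × 95.7/1000 × 0.986 = 0.47180
  25–29: 5 × 275.8/1000 × 0.976 = 1.34590
  30–34: 5 × 298.5/1000 × 0.960 = 1.43280
  35–39: 5 × 205.1/1000 × 0.943 = 0.96705
  40–44: 5 × 55.6/1000 × 0.936 = 0.26021
  45–49: 5 × 11.0/1000 × 0.933 = 0.05132
Sum = 4.52908
NRR = 0.49020 × 4.52908 = 2.22016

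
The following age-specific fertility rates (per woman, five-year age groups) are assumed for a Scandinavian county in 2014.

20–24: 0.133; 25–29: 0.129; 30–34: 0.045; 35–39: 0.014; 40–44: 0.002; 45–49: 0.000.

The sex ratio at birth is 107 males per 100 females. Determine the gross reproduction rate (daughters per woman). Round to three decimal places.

0.780

Proportion female at birth = 100 / (100 + 107) = 0.48309.
Sum of ASFRs = 0.133 + 0.129 + 0.045 + 0.014 + 0.002 + 0.000 = 0.323
TFR = 5 × 0.323 = 1.615
GRR = 0.48309 × 1.615 = 0.78019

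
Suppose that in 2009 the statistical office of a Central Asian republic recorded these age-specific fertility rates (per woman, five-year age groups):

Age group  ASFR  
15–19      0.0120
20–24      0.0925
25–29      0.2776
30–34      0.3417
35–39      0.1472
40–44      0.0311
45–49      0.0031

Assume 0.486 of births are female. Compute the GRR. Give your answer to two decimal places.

Proportion female at birth = 0.486.
Sum of ASFRs = 0.0120 + 0.0925 + 0.2776 + 0.3417 + 0.1472 + 0.0311 + 0.0031 = 0.9052
TFR = 5 × 0.9052 = 4.526
GRR = 0.486 × 4.526 = 2.19964

2.20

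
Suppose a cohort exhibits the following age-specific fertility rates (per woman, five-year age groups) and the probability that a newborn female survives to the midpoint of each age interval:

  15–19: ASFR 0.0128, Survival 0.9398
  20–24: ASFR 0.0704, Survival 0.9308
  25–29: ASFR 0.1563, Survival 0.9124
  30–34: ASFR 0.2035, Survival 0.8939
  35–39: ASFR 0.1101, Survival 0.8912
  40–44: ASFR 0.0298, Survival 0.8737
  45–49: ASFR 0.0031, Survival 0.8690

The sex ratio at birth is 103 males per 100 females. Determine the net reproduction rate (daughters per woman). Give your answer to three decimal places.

1.303

Proportion female at birth = 100 / (100 + 103) = 0.49261.
Survival-weighted fertility by age (5·fₓ·Sₓ):
  15–19: 5 × 0.0128 × 0.9398 = 0.06015
  20–24: 5 × 0.0704 × 0.9308 = 0.32764
  25–29: 5 × 0.1563 × 0.9124 = 0.71304
  30–34: 5 × 0.2035 × 0.8939 = 0.90954
  35–39: 5 × 0.1101 × 0.8912 = 0.49061
  40–44: 5 × 0.0298 × 0.8737 = 0.13018
  45–49: 5 × 0.0031 × 0.8690 = 0.01347
Sum = 2.64463
NRR = 0.49261 × 2.64463 = 1.30277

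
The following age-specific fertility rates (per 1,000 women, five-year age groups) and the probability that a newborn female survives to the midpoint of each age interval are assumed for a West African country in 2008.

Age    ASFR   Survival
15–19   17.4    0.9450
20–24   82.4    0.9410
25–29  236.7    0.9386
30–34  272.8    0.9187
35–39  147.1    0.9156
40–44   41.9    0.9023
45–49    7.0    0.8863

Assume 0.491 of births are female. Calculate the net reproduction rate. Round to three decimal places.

1.830

Proportion female at birth = 0.491.
Weighting each age-specific rate by interval width and survival:
  15–19: 5 × 17.4/1000 × 0.9450 = 0.08222
  20–24: 5 × 82.4/1000 × 0.9410 = 0.38769
  25–29: 5 × 236.7/1000 × 0.9386 = 1.11083
  30–34: 5 × 272.8/1000 × 0.9187 = 1.25311
  35–39: 5 × 147.1/1000 × 0.9156 = 0.67342
  40–44: 5 × 41.9/1000 × 0.9023 = 0.18903
  45–49: 5 × 7.0/1000 × 0.8863 = 0.03102
Sum = 3.72732
NRR = 0.491 × 3.72732 = 1.83011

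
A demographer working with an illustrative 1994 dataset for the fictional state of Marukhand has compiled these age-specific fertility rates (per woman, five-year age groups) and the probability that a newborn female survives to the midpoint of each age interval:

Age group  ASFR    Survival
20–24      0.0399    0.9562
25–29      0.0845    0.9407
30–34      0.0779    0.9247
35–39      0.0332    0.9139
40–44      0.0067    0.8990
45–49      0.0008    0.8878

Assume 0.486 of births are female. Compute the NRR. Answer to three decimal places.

Proportion female at birth = 0.486.
Each age group contributes 5 × ASFR × survival:
  20–24: 5 × 0.0399 × 0.9562 = 0.19076
  25–29: 5 × 0.0845 × 0.9407 = 0.39745
  30–34: 5 × 0.0779 × 0.9247 = 0.36017
  35–39: 5 × 0.0332 × 0.9139 = 0.15171
  40–44: 5 × 0.0067 × 0.8990 = 0.03012
  45–49: 5 × 0.0008 × 0.8878 = 0.00355
Sum = 1.13376
NRR = 0.486 × 1.13376 = 0.55101
An NRR under 1 implies long-run decline under these rates.

0.551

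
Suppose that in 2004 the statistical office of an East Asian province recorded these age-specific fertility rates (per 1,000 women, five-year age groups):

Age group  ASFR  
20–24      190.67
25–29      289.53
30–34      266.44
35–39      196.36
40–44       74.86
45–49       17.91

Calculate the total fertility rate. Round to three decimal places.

5.179

Sum of ASFRs = 190.67 + 289.53 + 266.44 + 196.36 + 74.86 + 17.91 = 1035.77
TFR = 5 × 1035.77 / 1000 = 5.17885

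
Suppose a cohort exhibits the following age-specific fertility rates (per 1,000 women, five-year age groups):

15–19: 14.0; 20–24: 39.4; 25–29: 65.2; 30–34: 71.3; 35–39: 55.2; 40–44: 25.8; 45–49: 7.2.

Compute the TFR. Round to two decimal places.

1.39

Sum of ASFRs = 14.0 + 39.4 + 65.2 + 71.3 + 55.2 + 25.8 + 7.2 = 278.1
TFR = 5 × 278.1 / 1000 = 1.3905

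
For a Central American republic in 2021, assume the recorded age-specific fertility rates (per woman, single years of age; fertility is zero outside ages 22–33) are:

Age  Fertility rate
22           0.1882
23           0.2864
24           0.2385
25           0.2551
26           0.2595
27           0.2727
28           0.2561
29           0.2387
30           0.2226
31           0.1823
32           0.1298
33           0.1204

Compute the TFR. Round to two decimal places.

Sum of ASFRs = 0.1882 + 0.2864 + 0.2385 + 0.2551 + 0.2595 + 0.2727 + 0.2561 + 0.2387 + 0.2226 + 0.1823 + 0.1298 + 0.1204 = 2.6503
TFR = 2.6503

2.65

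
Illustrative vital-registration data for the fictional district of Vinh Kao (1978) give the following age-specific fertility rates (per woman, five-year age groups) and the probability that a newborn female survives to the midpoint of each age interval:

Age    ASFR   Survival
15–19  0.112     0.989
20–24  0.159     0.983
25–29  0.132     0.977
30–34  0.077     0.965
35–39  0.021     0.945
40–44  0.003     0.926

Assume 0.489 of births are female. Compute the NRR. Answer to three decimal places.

Proportion female at birth = 0.489.
Per-age-group product (5 × ASFR × survival probability):
  15–19: 5 × 0.112 × 0.989 = 0.55384
  20–24: 5 × 0.159 × 0.983 = 0.78149
  25–29: 5 × 0.132 × 0.977 = 0.64482
  30–34: 5 × 0.077 × 0.965 = 0.37153
  35–39: 5 × 0.021 × 0.945 = 0.09923
  40–44: 5 × 0.003 × 0.926 = 0.01389
Sum = 2.46480
NRR = 0.489 × 2.46480 = 1.20529
NRR > 1, so each generation more than replaces itself.

1.205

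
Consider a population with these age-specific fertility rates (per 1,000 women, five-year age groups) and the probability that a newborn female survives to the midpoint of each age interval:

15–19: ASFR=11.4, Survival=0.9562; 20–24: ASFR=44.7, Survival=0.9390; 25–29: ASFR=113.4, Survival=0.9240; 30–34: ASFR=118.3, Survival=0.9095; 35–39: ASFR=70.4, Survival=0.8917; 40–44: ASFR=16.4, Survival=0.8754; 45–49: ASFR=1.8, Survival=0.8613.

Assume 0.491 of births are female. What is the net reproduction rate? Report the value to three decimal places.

0.844

Proportion female at birth = 0.491.
Per-age-group product (5 × ASFR × survival probability):
  15–19: 5 × 11.4/1000 × 0.9562 = 0.05450
  20–24: 5 × 44.7/1000 × 0.9390 = 0.20987
  25–29: 5 × 113.4/1000 × 0.9240 = 0.52391
  30–34: 5 × 118.3/1000 × 0.9095 = 0.53797
  35–39: 5 × 70.4/1000 × 0.8917 = 0.31388
  40–44: 5 × 16.4/1000 × 0.8754 = 0.07178
  45–49: 5 × 1.8/1000 × 0.8613 = 0.00775
Sum = 1.71966
NRR = 0.491 × 1.71966 = 0.84435
With NRR below 1 the population is below replacement fertility.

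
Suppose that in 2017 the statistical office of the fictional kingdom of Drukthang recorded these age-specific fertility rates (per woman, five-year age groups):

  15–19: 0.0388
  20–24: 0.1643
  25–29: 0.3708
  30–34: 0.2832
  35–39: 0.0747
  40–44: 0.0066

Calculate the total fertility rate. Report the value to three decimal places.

4.692

Sum of ASFRs = 0.0388 + 0.1643 + 0.3708 + 0.2832 + 0.0747 + 0.0066 = 0.9384
TFR = 5 × 0.9384 = 4.692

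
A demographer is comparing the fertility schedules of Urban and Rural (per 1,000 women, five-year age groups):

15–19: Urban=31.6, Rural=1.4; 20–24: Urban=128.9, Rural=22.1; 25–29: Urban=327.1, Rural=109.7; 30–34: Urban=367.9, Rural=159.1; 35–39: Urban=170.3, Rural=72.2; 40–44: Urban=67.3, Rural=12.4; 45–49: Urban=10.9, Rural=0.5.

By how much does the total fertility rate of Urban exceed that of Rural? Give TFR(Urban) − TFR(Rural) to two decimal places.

Urban:
  Sum of ASFRs = 31.6 + 128.9 + 327.1 + 367.9 + 170.3 + 67.3 + 10.9 = 1104.0
  TFR = 5 × 1104.0 / 1000 = 5.52
Rural:
  Sum of ASFRs = 1.4 + 22.1 + 109.7 + 159.1 + 72.2 + 12.4 + 0.5 = 377.4
  TFR = 5 × 377.4 / 1000 = 1.887
Difference = 5.52 − 1.887 = 3.633

3.63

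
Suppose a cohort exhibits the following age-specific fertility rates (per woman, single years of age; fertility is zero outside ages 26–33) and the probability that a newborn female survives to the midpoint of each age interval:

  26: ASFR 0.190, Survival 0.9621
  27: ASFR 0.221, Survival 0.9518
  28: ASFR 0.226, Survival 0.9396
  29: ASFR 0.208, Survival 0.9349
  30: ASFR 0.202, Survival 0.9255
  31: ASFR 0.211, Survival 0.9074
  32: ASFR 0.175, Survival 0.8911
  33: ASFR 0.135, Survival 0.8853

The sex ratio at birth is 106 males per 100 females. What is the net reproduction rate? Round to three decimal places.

0.706

Proportion female at birth = 100 / (100 + 106) = 0.48544.
Per-age-group product (1 × ASFR × survival probability):
  26: 1 × 0.190 × 0.9621 = 0.18280
  27: 1 × 0.221 × 0.9518 = 0.21035
  28: 1 × 0.226 × 0.9396 = 0.21235
  29: 1 × 0.208 × 0.9349 = 0.19446
  30: 1 × 0.202 × 0.9255 = 0.18695
  31: 1 × 0.211 × 0.9074 = 0.19146
  32: 1 × 0.175 × 0.8911 = 0.15594
  33: 1 × 0.135 × 0.8853 = 0.11952
Sum = 1.45383
NRR = 0.48544 × 1.45383 = 0.70575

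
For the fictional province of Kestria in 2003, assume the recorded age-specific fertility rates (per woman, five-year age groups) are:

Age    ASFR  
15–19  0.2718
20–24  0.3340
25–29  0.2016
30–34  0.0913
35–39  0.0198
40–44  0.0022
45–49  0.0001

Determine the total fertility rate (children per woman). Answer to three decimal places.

Sum of ASFRs = 0.2718 + 0.3340 + 0.2016 + 0.0913 + 0.0198 + 0.0022 + 0.0001 = 0.9208
TFR = 5 × 0.9208 = 4.604

4.604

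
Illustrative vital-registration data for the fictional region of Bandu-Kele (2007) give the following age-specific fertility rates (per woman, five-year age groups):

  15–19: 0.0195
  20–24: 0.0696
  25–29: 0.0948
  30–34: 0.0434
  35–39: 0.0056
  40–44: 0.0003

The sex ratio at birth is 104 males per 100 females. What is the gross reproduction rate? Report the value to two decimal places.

0.57

Proportion female at birth = 100 / (100 + 104) = 0.49020.
Sum of ASFRs = 0.0195 + 0.0696 + 0.0948 + 0.0434 + 0.0056 + 0.0003 = 0.2332
TFR = 5 × 0.2332 = 1.166
GRR = 0.49020 × 1.166 = 0.57157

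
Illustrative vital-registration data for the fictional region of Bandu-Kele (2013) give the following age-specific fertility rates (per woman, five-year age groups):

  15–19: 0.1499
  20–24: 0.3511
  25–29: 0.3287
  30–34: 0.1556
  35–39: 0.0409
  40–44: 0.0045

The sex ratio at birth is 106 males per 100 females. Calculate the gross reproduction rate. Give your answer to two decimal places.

2.50

Proportion female at birth = 100 / (100 + 106) = 0.48544.
Sum of ASFRs = 0.1499 + 0.3511 + 0.3287 + 0.1556 + 0.0409 + 0.0045 = 1.0307
TFR = 5 × 1.0307 = 5.1535
GRR = 0.48544 × 5.1535 = 2.50172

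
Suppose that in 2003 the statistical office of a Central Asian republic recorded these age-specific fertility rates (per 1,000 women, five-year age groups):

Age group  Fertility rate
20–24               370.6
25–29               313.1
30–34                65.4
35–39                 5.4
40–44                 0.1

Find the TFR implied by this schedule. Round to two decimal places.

3.77

Sum of ASFRs = 370.6 + 313.1 + 65.4 + 5.4 + 0.1 = 754.6
TFR = 5 × 754.6 / 1000 = 3.773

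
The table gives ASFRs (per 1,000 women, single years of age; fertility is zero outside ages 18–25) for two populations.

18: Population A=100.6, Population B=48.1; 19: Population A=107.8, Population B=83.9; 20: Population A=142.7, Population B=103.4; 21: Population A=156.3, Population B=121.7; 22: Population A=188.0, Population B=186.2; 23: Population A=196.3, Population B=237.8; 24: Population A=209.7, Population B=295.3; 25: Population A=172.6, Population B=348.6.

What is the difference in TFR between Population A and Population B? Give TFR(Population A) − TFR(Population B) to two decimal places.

Population A:
  Sum of ASFRs = 100.6 + 107.8 + 142.7 + 156.3 + 188.0 + 196.3 + 209.7 + 172.6 = 1274.0
  TFR = 1274.0 / 1000 = 1.274
Population B:
  Sum of ASFRs = 48.1 + 83.9 + 103.4 + 121.7 + 186.2 + 237.8 + 295.3 + 348.6 = 1425.0
  TFR = 1425.0 / 1000 = 1.425
Difference = 1.274 − 1.425 = -0.151

-0.15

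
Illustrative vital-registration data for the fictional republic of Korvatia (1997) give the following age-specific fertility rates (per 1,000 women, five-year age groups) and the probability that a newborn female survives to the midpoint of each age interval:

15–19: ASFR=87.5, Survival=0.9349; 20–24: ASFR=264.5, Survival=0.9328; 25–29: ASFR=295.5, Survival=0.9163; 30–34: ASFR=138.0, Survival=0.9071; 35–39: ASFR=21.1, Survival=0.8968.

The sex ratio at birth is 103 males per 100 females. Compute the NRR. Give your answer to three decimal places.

Proportion female at birth = 100 / (100 + 103) = 0.49261.
Each age group contributes 5 × ASFR × survival:
  15–19: 5 × 87.5/1000 × 0.9349 = 0.40902
  20–24: 5 × 264.5/1000 × 0.9328 = 1.23363
  25–29: 5 × 295.5/1000 × 0.9163 = 1.35383
  30–34: 5 × 138.0/1000 × 0.9071 = 0.62590
  35–39: 5 × 21.1/1000 × 0.8968 = 0.09461
Sum = 3.71699
NRR = 0.49261 × 3.71699 = 1.83103

1.831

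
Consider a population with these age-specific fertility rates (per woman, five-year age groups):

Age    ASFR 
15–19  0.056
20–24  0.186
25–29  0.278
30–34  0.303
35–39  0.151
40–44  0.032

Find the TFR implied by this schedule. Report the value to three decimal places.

Sum of ASFRs = 0.056 + 0.186 + 0.278 + 0.303 + 0.151 + 0.032 = 1.006
TFR = 5 × 1.006 = 5.03

5.030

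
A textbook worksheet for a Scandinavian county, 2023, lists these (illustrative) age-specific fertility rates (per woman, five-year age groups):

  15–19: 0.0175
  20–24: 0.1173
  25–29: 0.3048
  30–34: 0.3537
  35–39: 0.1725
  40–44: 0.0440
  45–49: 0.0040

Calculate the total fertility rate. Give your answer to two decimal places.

Sum of ASFRs = 0.0175 + 0.1173 + 0.3048 + 0.3537 + 0.1725 + 0.0440 + 0.0040 = 1.0138
TFR = 5 × 1.0138 = 5.069

5.07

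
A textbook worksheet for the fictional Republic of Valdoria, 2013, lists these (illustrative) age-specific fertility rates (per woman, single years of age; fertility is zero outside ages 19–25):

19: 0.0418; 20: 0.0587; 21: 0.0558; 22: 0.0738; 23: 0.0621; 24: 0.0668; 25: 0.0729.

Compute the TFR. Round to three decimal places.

Sum of ASFRs = 0.0418 + 0.0587 + 0.0558 + 0.0738 + 0.0621 + 0.0668 + 0.0729 = 0.4319
TFR = 0.4319

0.432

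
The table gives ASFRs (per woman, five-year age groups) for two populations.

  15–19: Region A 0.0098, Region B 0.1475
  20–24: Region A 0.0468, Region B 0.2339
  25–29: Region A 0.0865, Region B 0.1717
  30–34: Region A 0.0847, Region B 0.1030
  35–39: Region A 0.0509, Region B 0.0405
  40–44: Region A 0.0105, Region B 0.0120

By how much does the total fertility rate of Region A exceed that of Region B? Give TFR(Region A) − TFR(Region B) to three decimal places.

Region A:
  Sum of ASFRs = 0.0098 + 0.0468 + 0.0865 + 0.0847 + 0.0509 + 0.0105 = 0.2892
  TFR = 5 × 0.2892 = 1.446
Region B:
  Sum of ASFRs = 0.1475 + 0.2339 + 0.1717 + 0.1030 + 0.0405 + 0.0120 = 0.7086
  TFR = 5 × 0.7086 = 3.543
Difference = 1.446 − 3.543 = -2.097

-2.097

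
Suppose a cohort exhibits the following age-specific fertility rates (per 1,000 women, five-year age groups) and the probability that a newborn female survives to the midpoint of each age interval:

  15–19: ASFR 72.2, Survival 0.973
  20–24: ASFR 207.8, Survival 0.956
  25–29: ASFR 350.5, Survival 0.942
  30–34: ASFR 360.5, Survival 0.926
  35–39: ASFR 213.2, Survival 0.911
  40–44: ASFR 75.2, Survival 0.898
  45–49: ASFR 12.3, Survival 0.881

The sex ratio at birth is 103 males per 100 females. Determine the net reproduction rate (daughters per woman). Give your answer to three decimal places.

Proportion female at birth = 100 / (100 + 103) = 0.49261.
Per-age-group product (5 × ASFR × survival probability):
  15–19: 5 × 72.2/1000 × 0.973 = 0.35125
  20–24: 5 × 207.8/1000 × 0.956 = 0.99328
  25–29: 5 × 350.5/1000 × 0.942 = 1.65086
  30–34: 5 × 360.5/1000 × 0.926 = 1.66912
  35–39: 5 × 213.2/1000 × 0.911 = 0.97113
  40–44: 5 × 75.2/1000 × 0.898 = 0.33765
  45–49: 5 × 12.3/1000 × 0.881 = 0.05418
Sum = 6.02747
NRR = 0.49261 × 6.02747 = 2.96919
NRR > 1, so each generation more than replaces itself.

2.969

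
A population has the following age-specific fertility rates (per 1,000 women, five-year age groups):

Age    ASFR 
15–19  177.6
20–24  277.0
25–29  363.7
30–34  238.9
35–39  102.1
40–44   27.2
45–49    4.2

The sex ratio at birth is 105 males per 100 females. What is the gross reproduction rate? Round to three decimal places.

Proportion female at birth = 100 / (100 + 105) = 0.48780.
Sum of ASFRs = 177.6 + 277.0 + 363.7 + 238.9 + 102.1 + 27.2 + 4.2 = 1190.7
TFR = 5 × 1190.7 / 1000 = 5.9535
GRR = 0.48780 × 5.9535 = 2.90412

2.904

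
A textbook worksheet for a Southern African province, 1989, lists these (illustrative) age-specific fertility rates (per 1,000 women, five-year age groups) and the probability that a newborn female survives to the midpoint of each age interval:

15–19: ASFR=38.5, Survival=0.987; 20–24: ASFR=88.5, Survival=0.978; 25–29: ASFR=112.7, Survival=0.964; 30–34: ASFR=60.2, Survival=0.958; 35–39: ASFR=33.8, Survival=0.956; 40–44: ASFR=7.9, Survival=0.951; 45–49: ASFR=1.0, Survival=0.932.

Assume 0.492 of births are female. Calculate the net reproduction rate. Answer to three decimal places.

0.816

Proportion female at birth = 0.492.
Per-age-group product (5 × ASFR × survival probability):
  15–19: 5 × 38.5/1000 × 0.987 = 0.19000
  20–24: 5 × 88.5/1000 × 0.978 = 0.43277
  25–29: 5 × 112.7/1000 × 0.964 = 0.54321
  30–34: 5 × 60.2/1000 × 0.958 = 0.28836
  35–39: 5 × 33.8/1000 × 0.956 = 0.16156
  40–44: 5 × 7.9/1000 × 0.951 = 0.03756
  45–49: 5 × 1.0/1000 × 0.932 = 0.00466
Sum = 1.65812
NRR = 0.492 × 1.65812 = 0.81580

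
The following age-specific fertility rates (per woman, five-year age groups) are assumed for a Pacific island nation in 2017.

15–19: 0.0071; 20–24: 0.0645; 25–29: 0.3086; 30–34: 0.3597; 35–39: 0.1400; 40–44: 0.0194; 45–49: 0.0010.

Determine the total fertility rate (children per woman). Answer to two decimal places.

Sum of ASFRs = 0.0071 + 0.0645 + 0.3086 + 0.3597 + 0.1400 + 0.0194 + 0.0010 = 0.9003
TFR = 5 × 0.9003 = 4.5015

4.50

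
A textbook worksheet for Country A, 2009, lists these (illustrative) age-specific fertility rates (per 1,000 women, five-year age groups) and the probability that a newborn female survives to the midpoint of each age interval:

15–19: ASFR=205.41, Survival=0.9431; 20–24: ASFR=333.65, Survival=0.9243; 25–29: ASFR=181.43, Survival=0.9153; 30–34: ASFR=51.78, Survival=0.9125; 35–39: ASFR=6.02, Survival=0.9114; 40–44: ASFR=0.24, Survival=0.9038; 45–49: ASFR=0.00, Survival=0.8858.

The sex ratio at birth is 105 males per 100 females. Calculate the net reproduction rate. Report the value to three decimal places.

Proportion female at birth = 100 / (100 + 105) = 0.48780.
Weighting each age-specific rate by interval width and survival:
  15–19: 5 × 205.41/1000 × 0.9431 = 0.96861
  20–24: 5 × 333.65/1000 × 0.9243 = 1.54196
  25–29: 5 × 181.43/1000 × 0.9153 = 0.83031
  30–34: 5 × 51.78/1000 × 0.9125 = 0.23625
  35–39: 5 × 6.02/1000 × 0.9114 = 0.02743
  40–44: 5 × 0.24/1000 × 0.9038 = 0.00108
  45–49: 5 × 0.00/1000 × 0.8858 = 0.00000
Sum = 3.60564
NRR = 0.48780 × 3.60564 = 1.75883
With NRR above 1 the population is above replacement fertility.

1.759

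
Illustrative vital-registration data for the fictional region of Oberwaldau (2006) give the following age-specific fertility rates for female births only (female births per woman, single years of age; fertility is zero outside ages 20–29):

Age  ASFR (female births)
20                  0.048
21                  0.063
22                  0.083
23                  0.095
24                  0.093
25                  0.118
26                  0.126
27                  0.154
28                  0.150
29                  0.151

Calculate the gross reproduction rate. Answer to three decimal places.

Sum of female ASFRs = 0.048 + 0.063 + 0.083 + 0.095 + 0.093 + 0.118 + 0.126 + 0.154 + 0.150 + 0.151 = 1.081
GRR = 1.081

1.081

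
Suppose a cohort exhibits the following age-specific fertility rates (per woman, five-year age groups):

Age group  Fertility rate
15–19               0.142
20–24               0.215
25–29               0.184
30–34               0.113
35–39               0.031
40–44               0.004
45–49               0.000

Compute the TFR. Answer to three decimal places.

3.445

Sum of ASFRs = 0.142 + 0.215 + 0.184 + 0.113 + 0.031 + 0.004 + 0.000 = 0.689
TFR = 5 × 0.689 = 3.445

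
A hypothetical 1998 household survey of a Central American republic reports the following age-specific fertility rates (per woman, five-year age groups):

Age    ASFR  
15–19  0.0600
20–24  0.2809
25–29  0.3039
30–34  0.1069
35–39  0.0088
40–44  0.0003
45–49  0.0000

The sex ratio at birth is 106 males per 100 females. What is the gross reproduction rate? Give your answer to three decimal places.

1.847

Proportion female at birth = 100 / (100 + 106) = 0.48544.
Sum of ASFRs = 0.0600 + 0.2809 + 0.3039 + 0.1069 + 0.0088 + 0.0003 + 0.0000 = 0.7608
TFR = 5 × 0.7608 = 3.804
GRR = 0.48544 × 3.804 = 1.84661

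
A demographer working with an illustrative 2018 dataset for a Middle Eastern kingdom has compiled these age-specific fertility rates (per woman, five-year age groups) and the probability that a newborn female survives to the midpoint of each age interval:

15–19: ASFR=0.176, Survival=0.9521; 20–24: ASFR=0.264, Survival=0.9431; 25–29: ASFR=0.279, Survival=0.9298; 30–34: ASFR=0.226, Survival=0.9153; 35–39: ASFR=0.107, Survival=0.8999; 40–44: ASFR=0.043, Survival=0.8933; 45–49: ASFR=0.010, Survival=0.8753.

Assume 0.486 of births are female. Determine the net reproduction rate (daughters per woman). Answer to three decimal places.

Proportion female at birth = 0.486.
Survival-weighted fertility by age (5·fₓ·Sₓ):
  15–19: 5 × 0.176 × 0.9521 = 0.83785
  20–24: 5 × 0.264 × 0.9431 = 1.24489
  25–29: 5 × 0.279 × 0.9298 = 1.29707
  30–34: 5 × 0.226 × 0.9153 = 1.03429
  35–39: 5 × 0.107 × 0.8999 = 0.48145
  40–44: 5 × 0.043 × 0.8933 = 0.19206
  45–49: 5 × 0.010 × 0.8753 = 0.04377
Sum = 5.13138
NRR = 0.486 × 5.13138 = 2.49385

2.494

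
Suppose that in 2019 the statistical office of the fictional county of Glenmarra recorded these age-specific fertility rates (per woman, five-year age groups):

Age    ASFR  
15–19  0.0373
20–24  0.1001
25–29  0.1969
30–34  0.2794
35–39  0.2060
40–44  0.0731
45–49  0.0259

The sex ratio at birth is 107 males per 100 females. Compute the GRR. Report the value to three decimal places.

2.219

Proportion female at birth = 100 / (100 + 107) = 0.48309.
Sum of ASFRs = 0.0373 + 0.1001 + 0.1969 + 0.2794 + 0.2060 + 0.0731 + 0.0259 = 0.9187
TFR = 5 × 0.9187 = 4.5935
GRR = 0.48309 × 4.5935 = 2.21907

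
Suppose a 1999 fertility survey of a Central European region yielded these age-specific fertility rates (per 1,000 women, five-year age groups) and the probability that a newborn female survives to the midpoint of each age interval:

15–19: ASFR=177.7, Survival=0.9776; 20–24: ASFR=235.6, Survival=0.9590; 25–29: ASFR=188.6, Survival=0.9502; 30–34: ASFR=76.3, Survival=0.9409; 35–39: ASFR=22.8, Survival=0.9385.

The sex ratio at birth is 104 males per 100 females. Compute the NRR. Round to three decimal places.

Proportion female at birth = 100 / (100 + 104) = 0.49020.
Weighting each age-specific rate by interval width and survival:
  15–19: 5 × 177.7/1000 × 0.9776 = 0.86860
  20–24: 5 × 235.6/1000 × 0.9590 = 1.12970
  25–29: 5 × 188.6/1000 × 0.9502 = 0.89604
  30–34: 5 × 76.3/1000 × 0.9409 = 0.35895
  35–39: 5 × 22.8/1000 × 0.9385 = 0.10699
Sum = 3.36028
NRR = 0.49020 × 3.36028 = 1.64721
An NRR exceeding 1 indicates intrinsic growth under these rates.

1.647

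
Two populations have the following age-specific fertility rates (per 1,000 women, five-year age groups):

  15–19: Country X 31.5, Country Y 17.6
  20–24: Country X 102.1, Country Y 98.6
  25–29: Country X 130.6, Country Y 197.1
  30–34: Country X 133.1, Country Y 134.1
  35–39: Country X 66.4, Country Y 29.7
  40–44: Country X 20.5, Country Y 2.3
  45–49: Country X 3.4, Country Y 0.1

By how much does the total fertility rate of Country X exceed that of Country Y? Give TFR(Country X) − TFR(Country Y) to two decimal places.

Country X:
  Sum of ASFRs = 31.5 + 102.1 + 130.6 + 133.1 + 66.4 + 20.5 + 3.4 = 487.6
  TFR = 5 × 487.6 / 1000 = 2.438
Country Y:
  Sum of ASFRs = 17.6 + 98.6 + 197.1 + 134.1 + 29.7 + 2.3 + 0.1 = 479.5
  TFR = 5 × 479.5 / 1000 = 2.3975
Difference = 2.438 − 2.3975 = 0.0405

0.04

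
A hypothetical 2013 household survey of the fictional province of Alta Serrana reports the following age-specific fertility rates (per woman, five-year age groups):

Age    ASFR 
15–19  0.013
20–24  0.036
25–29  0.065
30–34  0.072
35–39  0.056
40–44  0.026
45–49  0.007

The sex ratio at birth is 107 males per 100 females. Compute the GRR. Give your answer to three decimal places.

0.664

Proportion female at birth = 100 / (100 + 107) = 0.48309.
Sum of ASFRs = 0.013 + 0.036 + 0.065 + 0.072 + 0.056 + 0.026 + 0.007 = 0.275
TFR = 5 × 0.275 = 1.375
GRR = 0.48309 × 1.375 = 0.66425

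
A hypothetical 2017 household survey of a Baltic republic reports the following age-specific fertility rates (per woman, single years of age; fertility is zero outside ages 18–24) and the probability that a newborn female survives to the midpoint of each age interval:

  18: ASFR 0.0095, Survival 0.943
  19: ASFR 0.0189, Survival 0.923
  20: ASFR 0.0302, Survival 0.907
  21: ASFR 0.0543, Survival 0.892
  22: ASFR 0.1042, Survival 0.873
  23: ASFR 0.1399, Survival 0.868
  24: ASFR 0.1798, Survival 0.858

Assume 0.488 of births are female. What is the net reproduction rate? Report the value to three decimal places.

0.229

Proportion female at birth = 0.488.
Per-age-group product (1 × ASFR × survival probability):
  18: 1 × 0.0095 × 0.943 = 0.00896
  19: 1 × 0.0189 × 0.923 = 0.01744
  20: 1 × 0.0302 × 0.907 = 0.02739
  21: 1 × 0.0543 × 0.892 = 0.04844
  22: 1 × 0.1042 × 0.873 = 0.09097
  23: 1 × 0.1399 × 0.868 = 0.12143
  24: 1 × 0.1798 × 0.858 = 0.15427
Sum = 0.46890
NRR = 0.488 × 0.46890 = 0.22882
NRR < 1, so the cohort does not fully replace itself.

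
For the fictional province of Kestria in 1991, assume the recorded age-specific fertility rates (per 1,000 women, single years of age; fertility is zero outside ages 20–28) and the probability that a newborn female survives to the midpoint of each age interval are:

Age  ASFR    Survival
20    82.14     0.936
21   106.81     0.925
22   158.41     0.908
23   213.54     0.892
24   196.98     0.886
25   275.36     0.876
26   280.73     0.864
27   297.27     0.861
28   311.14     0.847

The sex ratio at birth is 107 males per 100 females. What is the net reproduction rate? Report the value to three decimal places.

Proportion female at birth = 100 / (100 + 107) = 0.48309.
Per-age-group product (1 × ASFR × survival probability):
  20: 1 × 82.14/1000 × 0.936 = 0.07688
  21: 1 × 106.81/1000 × 0.925 = 0.09880
  22: 1 × 158.41/1000 × 0.908 = 0.14384
  23: 1 × 213.54/1000 × 0.892 = 0.19048
  24: 1 × 196.98/1000 × 0.886 = 0.17452
  25: 1 × 275.36/1000 × 0.876 = 0.24122
  26: 1 × 280.73/1000 × 0.864 = 0.24255
  27: 1 × 297.27/1000 × 0.861 = 0.25595
  28: 1 × 311.14/1000 × 0.847 = 0.26354
Sum = 1.68778
NRR = 0.48309 × 1.68778 = 0.81535

0.815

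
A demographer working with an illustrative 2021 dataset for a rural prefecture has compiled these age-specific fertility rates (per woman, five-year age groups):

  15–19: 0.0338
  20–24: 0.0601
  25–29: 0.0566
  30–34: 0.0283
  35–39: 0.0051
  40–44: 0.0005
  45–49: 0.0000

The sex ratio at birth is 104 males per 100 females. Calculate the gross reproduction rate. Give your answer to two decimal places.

Proportion female at birth = 100 / (100 + 104) = 0.49020.
Sum of ASFRs = 0.0338 + 0.0601 + 0.0566 + 0.0283 + 0.0051 + 0.0005 + 0.0000 = 0.1844
TFR = 5 × 0.1844 = 0.922
GRR = 0.49020 × 0.922 = 0.45196

0.45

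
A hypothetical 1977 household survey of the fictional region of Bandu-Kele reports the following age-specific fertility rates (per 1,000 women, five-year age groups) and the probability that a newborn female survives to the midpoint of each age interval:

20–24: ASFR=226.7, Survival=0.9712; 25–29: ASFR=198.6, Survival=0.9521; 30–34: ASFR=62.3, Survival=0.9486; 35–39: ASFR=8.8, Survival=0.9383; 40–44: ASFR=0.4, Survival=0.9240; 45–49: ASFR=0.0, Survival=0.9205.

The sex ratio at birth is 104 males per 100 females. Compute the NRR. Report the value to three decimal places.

1.169

Proportion female at birth = 100 / (100 + 104) = 0.49020.
Each age group contributes 5 × ASFR × survival:
  20–24: 5 × 226.7/1000 × 0.9712 = 1.10086
  25–29: 5 × 198.6/1000 × 0.9521 = 0.94544
  30–34: 5 × 62.3/1000 × 0.9486 = 0.29549
  35–39: 5 × 8.8/1000 × 0.9383 = 0.04129
  40–44: 5 × 0.4/1000 × 0.9240 = 0.00185
  45–49: 5 × 0.0/1000 × 0.9205 = 0.00000
Sum = 2.38493
NRR = 0.49020 × 2.38493 = 1.16909
With NRR above 1 the population is above replacement fertility.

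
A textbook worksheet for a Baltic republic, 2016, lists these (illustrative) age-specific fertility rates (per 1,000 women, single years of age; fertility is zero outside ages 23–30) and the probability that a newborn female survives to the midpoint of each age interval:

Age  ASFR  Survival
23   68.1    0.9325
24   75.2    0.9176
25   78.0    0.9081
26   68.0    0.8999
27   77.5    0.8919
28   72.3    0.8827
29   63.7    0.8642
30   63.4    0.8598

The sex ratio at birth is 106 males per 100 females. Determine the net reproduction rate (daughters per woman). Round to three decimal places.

0.246

Proportion female at birth = 100 / (100 + 106) = 0.48544.
Per-age-group product (1 × ASFR × survival probability):
  23: 1 × 68.1/1000 × 0.9325 = 0.06350
  24: 1 × 75.2/1000 × 0.9176 = 0.06900
  25: 1 × 78.0/1000 × 0.9081 = 0.07083
  26: 1 × 68.0/1000 × 0.8999 = 0.06119
  27: 1 × 77.5/1000 × 0.8919 = 0.06912
  28: 1 × 72.3/1000 × 0.8827 = 0.06382
  29: 1 × 63.7/1000 × 0.8642 = 0.05505
  30: 1 × 63.4/1000 × 0.8598 = 0.05451
Sum = 0.50702
NRR = 0.48544 × 0.50702 = 0.24613
NRR < 1, so the cohort does not fully replace itself.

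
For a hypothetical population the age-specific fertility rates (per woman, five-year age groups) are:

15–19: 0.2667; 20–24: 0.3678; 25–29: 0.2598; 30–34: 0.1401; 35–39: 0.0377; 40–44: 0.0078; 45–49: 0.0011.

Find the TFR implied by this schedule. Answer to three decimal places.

Sum of ASFRs = 0.2667 + 0.3678 + 0.2598 + 0.1401 + 0.0377 + 0.0078 + 0.0011 = 1.0810
TFR = 5 × 1.0810 = 5.405

5.405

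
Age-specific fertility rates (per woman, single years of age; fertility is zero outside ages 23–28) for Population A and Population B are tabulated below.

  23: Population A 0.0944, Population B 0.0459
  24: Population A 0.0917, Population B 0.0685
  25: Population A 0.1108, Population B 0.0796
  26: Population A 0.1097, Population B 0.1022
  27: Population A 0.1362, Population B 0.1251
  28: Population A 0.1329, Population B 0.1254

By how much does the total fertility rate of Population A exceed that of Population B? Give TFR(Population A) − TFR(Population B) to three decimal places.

Population A:
  Sum of ASFRs = 0.0944 + 0.0917 + 0.1108 + 0.1097 + 0.1362 + 0.1329 = 0.6757
  TFR = 0.6757
Population B:
  Sum of ASFRs = 0.0459 + 0.0685 + 0.0796 + 0.1022 + 0.1251 + 0.1254 = 0.5467
  TFR = 0.5467
Difference = 0.6757 − 0.5467 = 0.129

0.129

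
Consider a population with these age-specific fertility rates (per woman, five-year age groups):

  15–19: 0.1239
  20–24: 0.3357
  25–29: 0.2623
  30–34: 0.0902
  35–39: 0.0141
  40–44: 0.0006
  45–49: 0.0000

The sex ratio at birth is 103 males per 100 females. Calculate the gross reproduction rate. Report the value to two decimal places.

Proportion female at birth = 100 / (100 + 103) = 0.49261.
Sum of ASFRs = 0.1239 + 0.3357 + 0.2623 + 0.0902 + 0.0141 + 0.0006 + 0.0000 = 0.8268
TFR = 5 × 0.8268 = 4.134
GRR = 0.49261 × 4.134 = 2.03645

2.04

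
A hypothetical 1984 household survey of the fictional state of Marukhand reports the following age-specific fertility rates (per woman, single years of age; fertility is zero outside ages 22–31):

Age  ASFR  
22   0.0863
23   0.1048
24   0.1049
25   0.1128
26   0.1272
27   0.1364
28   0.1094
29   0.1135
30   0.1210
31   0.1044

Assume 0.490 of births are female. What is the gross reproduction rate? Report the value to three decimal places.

Proportion female at birth = 0.490.
Sum of ASFRs = 0.0863 + 0.1048 + 0.1049 + 0.1128 + 0.1272 + 0.1364 + 0.1094 + 0.1135 + 0.1210 + 0.1044 = 1.1207
TFR = 1.1207
GRR = 0.490 × 1.1207 = 0.54914

0.549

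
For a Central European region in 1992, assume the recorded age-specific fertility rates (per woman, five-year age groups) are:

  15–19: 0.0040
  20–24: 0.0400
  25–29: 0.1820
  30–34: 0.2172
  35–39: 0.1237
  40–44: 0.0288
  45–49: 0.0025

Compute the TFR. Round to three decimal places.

Sum of ASFRs = 0.0040 + 0.0400 + 0.1820 + 0.2172 + 0.1237 + 0.0288 + 0.0025 = 0.5982
TFR = 5 × 0.5982 = 2.991

2.991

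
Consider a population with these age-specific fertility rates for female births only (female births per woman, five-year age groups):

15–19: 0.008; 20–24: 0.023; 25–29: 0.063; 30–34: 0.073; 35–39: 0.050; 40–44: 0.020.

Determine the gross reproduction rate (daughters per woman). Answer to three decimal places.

Sum of female ASFRs = 0.008 + 0.023 + 0.063 + 0.073 + 0.050 + 0.020 = 0.237
GRR = 5 × 0.237 = 1.185

1.185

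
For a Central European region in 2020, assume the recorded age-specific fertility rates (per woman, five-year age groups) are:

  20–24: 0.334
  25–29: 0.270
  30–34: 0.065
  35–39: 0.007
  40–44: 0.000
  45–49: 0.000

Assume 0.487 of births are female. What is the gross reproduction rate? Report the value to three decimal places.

Proportion female at birth = 0.487.
Sum of ASFRs = 0.334 + 0.270 + 0.065 + 0.007 + 0.000 + 0.000 = 0.676
TFR = 5 × 0.676 = 3.38
GRR = 0.487 × 3.38 = 1.64606

1.646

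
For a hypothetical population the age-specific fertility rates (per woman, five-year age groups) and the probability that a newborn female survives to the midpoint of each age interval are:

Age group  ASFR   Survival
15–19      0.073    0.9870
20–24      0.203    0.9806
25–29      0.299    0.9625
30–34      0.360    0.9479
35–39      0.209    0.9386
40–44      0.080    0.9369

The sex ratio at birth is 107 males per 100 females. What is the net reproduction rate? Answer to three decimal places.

Proportion female at birth = 100 / (100 + 107) = 0.48309.
Each age group contributes 5 × ASFR × survival:
  15–19: 5 × 0.073 × 0.9870 = 0.36026
  20–24: 5 × 0.203 × 0.9806 = 0.99531
  25–29: 5 × 0.299 × 0.9625 = 1.43894
  30–34: 5 × 0.360 × 0.9479 = 1.70622
  35–39: 5 × 0.209 × 0.9386 = 0.98084
  40–44: 5 × 0.080 × 0.9369 = 0.37476
Sum = 5.85633
NRR = 0.48309 × 5.85633 = 2.82913
NRR > 1, so each generation more than replaces itself.

2.829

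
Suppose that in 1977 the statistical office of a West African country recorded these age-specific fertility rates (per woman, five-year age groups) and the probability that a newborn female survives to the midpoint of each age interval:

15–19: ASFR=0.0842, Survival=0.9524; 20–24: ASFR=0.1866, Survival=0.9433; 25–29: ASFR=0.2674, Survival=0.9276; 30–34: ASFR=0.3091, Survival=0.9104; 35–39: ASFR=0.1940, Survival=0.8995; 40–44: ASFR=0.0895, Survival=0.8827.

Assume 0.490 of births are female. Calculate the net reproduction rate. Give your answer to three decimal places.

2.546

Proportion female at birth = 0.490.
Weighting each age-specific rate by interval width and survival:
  15–19: 5 × 0.0842 × 0.9524 = 0.40096
  20–24: 5 × 0.1866 × 0.9433 = 0.88010
  25–29: 5 × 0.2674 × 0.9276 = 1.24020
  30–34: 5 × 0.3091 × 0.9104 = 1.40702
  35–39: 5 × 0.1940 × 0.8995 = 0.87252
  40–44: 5 × 0.0895 × 0.8827 = 0.39501
Sum = 5.19581
NRR = 0.490 × 5.19581 = 2.54595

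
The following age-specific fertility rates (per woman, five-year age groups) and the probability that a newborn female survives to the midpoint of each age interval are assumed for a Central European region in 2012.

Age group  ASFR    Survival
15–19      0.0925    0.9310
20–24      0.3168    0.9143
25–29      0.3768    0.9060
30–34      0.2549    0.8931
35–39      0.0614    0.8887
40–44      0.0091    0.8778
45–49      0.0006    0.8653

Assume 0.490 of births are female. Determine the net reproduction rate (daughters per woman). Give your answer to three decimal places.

2.469

Proportion female at birth = 0.490.
Each age group contributes 5 × ASFR × survival:
  15–19: 5 × 0.0925 × 0.9310 = 0.43059
  20–24: 5 × 0.3168 × 0.9143 = 1.44825
  25–29: 5 × 0.3768 × 0.9060 = 1.70690
  30–34: 5 × 0.2549 × 0.8931 = 1.13826
  35–39: 5 × 0.0614 × 0.8887 = 0.27283
  40–44: 5 × 0.0091 × 0.8778 = 0.03994
  45–49: 5 × 0.0006 × 0.8653 = 0.00260
Sum = 5.03937
NRR = 0.490 × 5.03937 = 2.46929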